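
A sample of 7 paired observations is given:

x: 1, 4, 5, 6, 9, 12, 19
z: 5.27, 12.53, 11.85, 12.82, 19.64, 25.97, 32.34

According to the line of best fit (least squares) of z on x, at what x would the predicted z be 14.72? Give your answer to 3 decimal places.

6.380

n = 7, Σx = 56, Σy = 120.42, Σxy = 1294.42, Σx² = 664
Sxx = Σx² − (Σx)²/n = 664 − 448 = 216
Sxy = Σxy − (Σx)(Σy)/n = 1294.42 − 963.36 = 331.06
b = Sxy/Sxx = 331.06/216 = 1.532685
a = ȳ − b·x̄ = 17.202857 − 1.532685·8 = 4.941376
Set a + b·x = 14.72: x = (14.72 − 4.941376) / 1.532685 = 6.380061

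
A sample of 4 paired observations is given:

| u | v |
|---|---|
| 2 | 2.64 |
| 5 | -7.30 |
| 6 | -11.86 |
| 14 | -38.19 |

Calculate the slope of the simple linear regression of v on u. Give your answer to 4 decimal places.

n = 4, Σx = 27, Σy = -54.71, Σxy = -637.04, Σx² = 261
Sxx = Σx² − (Σx)²/n = 261 − 182.25 = 78.75
Sxy = Σxy − (Σx)(Σy)/n = -637.04 − (-369.2925) = -267.7475
b = Sxy/Sxx = -267.7475/78.75 = -3.399968

-3.4000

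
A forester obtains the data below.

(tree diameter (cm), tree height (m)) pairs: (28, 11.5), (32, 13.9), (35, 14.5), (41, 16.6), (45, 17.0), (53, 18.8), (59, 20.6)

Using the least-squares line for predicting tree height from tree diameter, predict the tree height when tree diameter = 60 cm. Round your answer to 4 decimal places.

n = 7, Σx = 293, Σy = 112.9, Σxy = 4931.7, Σx² = 13029
Sxx = Σx² − (Σx)²/n = 13029 − 12264.142857 = 764.857143
Sxy = Σxy − (Σx)(Σy)/n = 4931.7 − 4725.671429 = 206.028571
b = Sxy/Sxx = 206.028571/764.857143 = 0.269369
a = ȳ − b·x̄ = 16.128571 − 0.269369·41.857143 = 4.853567
ŷ(60) = a + b·60 = 4.853567 + 0.269369·60 = 21.015689

21.0157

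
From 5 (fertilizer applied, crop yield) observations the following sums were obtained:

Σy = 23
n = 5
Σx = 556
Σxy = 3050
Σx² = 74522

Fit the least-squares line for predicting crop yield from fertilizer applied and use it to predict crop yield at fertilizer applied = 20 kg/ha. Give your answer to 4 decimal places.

1.0626

Sxx = Σx² − (Σx)²/n = 74522 − 61827.2 = 12694.8
Sxy = Σxy − (Σx)(Σy)/n = 3050 − 2557.6 = 492.4
b = Sxy/Sxx = 492.4/12694.8 = 0.038788
a = ȳ − b·x̄ = 4.6 − 0.038788·111.2 = 0.286826
ŷ(20) = a + b·20 = 0.286826 + 0.038788·20 = 1.062577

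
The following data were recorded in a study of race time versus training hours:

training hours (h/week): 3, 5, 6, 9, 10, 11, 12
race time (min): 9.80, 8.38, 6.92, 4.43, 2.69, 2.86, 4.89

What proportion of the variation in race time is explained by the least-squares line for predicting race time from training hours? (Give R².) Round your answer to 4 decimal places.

0.8203

n = 7, Σx = 56, Σy = 39.97, Σxy = 269.73, Σx² = 516, Σy² = 273.1035
Sxx = Σx² − (Σx)²/n = 516 − 448 = 68
Sxy = Σxy − (Σx)(Σy)/n = 269.73 − 319.76 = -50.03
Syy = Σy² − (Σy)²/n = 273.1035 − 228.2287 = 44.8748
R² = Sxy²/(Sxx·Syy) = (-50.03)²/(68·44.8748) = 0.820256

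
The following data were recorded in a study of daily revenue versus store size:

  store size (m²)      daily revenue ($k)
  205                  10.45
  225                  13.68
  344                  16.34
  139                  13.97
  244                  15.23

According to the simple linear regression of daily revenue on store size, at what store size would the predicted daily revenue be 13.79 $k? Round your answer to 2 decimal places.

222.97

n = 5, Σx = 1157, Σy = 69.67, Σxy = 16499.16, Σx² = 289843
Sxx = Σx² − (Σx)²/n = 289843 − 267729.8 = 22113.2
Sxy = Σxy − (Σx)(Σy)/n = 16499.16 − 16121.638 = 377.522
b = Sxy/Sxx = 377.522/22113.2 = 0.017072
a = ȳ − b·x̄ = 13.934 − 0.017072·231.4 = 9.983482
Set a + b·x = 13.79: x = (13.79 − 9.983482) / 0.017072 = 222.965258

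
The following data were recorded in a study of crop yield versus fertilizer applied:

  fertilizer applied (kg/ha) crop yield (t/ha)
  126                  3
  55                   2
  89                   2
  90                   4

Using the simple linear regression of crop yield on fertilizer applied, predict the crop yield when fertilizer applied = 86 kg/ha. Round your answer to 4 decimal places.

n = 4, Σx = 360, Σy = 11, Σxy = 1026, Σx² = 34922
Sxx = Σx² − (Σx)²/n = 34922 − 32400 = 2522
Sxy = Σxy − (Σx)(Σy)/n = 1026 − 990 = 36
b = Sxy/Sxx = 36/2522 = 0.014274
a = ȳ − b·x̄ = 2.75 − 0.014274·90 = 1.465305
ŷ(86) = a + b·86 = 1.465305 + 0.014274·86 = 2.692902

2.6929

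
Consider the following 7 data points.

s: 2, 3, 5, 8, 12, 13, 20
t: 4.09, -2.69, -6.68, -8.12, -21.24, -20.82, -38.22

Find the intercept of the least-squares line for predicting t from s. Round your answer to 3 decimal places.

n = 7, Σx = 63, Σy = -93.68, Σxy = -1388.19, Σx² = 815
Sxx = Σx² − (Σx)²/n = 815 − 567 = 248
Sxy = Σxy − (Σx)(Σy)/n = -1388.19 − (-843.12) = -545.07
b = Sxy/Sxx = -545.07/248 = -2.197863
a = ȳ − b·x̄ = -13.382857 − (-2.197863)·9 = 6.397909

6.398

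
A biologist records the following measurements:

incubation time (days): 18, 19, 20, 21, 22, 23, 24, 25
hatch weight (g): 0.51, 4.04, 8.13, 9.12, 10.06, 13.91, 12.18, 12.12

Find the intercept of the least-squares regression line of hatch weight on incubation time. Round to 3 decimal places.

-27.139

n = 8, Σx = 172, Σy = 70.07, Σxy = 1576.63, Σx² = 3740
Sxx = Σx² − (Σx)²/n = 3740 − 3698 = 42
Sxy = Σxy − (Σx)(Σy)/n = 1576.63 − 1506.505 = 70.125
b = Sxy/Sxx = 70.125/42 = 1.669643
a = ȳ − b·x̄ = 8.75875 − 1.669643·21.5 = -27.138571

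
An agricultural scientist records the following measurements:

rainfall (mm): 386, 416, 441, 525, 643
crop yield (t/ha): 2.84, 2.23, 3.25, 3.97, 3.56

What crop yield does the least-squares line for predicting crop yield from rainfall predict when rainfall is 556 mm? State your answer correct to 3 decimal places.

n = 5, Σx = 2411, Σy = 15.85, Σxy = 7830.5, Σx² = 1205607
Sxx = Σx² − (Σx)²/n = 1205607 − 1162584.2 = 43022.8
Sxy = Σxy − (Σx)(Σy)/n = 7830.5 − 7642.87 = 187.63
b = Sxy/Sxx = 187.63/43022.8 = 0.004361
a = ȳ − b·x̄ = 3.17 − 0.004361·482.2 = 1.067041
ŷ(556) = a + b·556 = 1.067041 + 0.004361·556 = 3.491855

3.492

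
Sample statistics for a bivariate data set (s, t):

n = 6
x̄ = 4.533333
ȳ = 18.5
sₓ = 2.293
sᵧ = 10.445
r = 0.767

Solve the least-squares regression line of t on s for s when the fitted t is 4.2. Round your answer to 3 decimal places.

0.440

b = r · sᵧ/sₓ = 0.767 · 10.445/2.293 = 3.493814
a = ȳ − b·x̄ = 18.5 − 3.493814·4.533333 = 2.661379
Set a + b·x = 4.2: x = (4.2 − 2.661379) / 3.493814 = 0.440384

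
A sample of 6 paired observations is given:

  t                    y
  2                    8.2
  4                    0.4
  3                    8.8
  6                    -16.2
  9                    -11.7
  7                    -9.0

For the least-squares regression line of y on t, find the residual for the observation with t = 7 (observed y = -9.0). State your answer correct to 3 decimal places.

n = 6, Σx = 31, Σy = -19.5, Σxy = -221.1, Σx² = 195
Sxx = Σx² − (Σx)²/n = 195 − 160.166667 = 34.833333
Sxy = Σxy − (Σx)(Σy)/n = -221.1 − (-100.75) = -120.35
b = Sxy/Sxx = -120.35/34.833333 = -3.455024
a = ȳ − b·x̄ = -3.25 − (-3.455024)·5.166667 = 14.600957
ŷ(7) = 14.600957 + (-3.455024)·7 = -9.584211
residual = y − ŷ = -9.0 − (-9.584211) = 0.584211

0.584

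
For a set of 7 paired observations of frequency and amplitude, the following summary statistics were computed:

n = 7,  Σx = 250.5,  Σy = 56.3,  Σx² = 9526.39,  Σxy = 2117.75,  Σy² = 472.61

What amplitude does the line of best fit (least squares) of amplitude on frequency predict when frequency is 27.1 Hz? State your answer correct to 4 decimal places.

6.4510

Sxx = Σx² − (Σx)²/n = 9526.39 − 8964.321429 = 562.068571
Sxy = Σxy − (Σx)(Σy)/n = 2117.75 − 2014.735714 = 103.014286
b = Sxy/Sxx = 103.014286/562.068571 = 0.183277
a = ȳ − b·x̄ = 8.042857 − 0.183277·35.785714 = 1.484156
ŷ(27.1) = a + b·27.1 = 1.484156 + 0.183277·27.1 = 6.450965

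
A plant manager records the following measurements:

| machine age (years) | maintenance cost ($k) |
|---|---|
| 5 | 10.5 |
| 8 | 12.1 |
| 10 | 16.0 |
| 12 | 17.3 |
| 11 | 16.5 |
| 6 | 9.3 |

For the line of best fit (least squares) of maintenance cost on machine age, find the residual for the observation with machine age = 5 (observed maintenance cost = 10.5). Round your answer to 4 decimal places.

1.1839

n = 6, Σx = 52, Σy = 81.7, Σxy = 754.2, Σx² = 490
Sxx = Σx² − (Σx)²/n = 490 − 450.666667 = 39.333333
Sxy = Σxy − (Σx)(Σy)/n = 754.2 − 708.066667 = 46.133333
b = Sxy/Sxx = 46.133333/39.333333 = 1.172881
a = ȳ − b·x̄ = 13.616667 − 1.172881·8.666667 = 3.451695
ŷ(5) = 3.451695 + 1.172881·5 = 9.316102
residual = y − ŷ = 10.5 − 9.316102 = 1.183898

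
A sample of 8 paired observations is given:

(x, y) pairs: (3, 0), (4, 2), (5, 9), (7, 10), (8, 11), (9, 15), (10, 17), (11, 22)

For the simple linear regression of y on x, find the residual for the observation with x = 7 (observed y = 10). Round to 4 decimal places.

n = 8, Σx = 57, Σy = 86, Σxy = 758, Σx² = 465
Sxx = Σx² − (Σx)²/n = 465 − 406.125 = 58.875
Sxy = Σxy − (Σx)(Σy)/n = 758 − 612.75 = 145.25
b = Sxy/Sxx = 145.25/58.875 = 2.467091
a = ȳ − b·x̄ = 10.75 − 2.467091·7.125 = -6.828025
ŷ(7) = -6.828025 + 2.467091·7 = 10.441614
residual = y − ŷ = 10 − 10.441614 = -0.441614

-0.4416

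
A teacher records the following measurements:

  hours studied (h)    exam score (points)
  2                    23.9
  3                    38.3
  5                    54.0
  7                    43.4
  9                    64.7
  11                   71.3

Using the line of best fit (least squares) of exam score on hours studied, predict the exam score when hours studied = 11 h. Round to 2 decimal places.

71.53

n = 6, Σx = 37, Σy = 295.6, Σxy = 2103.1, Σx² = 289
Sxx = Σx² − (Σx)²/n = 289 − 228.166667 = 60.833333
Sxy = Σxy − (Σx)(Σy)/n = 2103.1 − 1822.866667 = 280.233333
b = Sxy/Sxx = 280.233333/60.833333 = 4.606575
a = ȳ − b·x̄ = 49.266667 − 4.606575·6.166667 = 20.859452
ŷ(11) = a + b·11 = 20.859452 + 4.606575·11 = 71.531781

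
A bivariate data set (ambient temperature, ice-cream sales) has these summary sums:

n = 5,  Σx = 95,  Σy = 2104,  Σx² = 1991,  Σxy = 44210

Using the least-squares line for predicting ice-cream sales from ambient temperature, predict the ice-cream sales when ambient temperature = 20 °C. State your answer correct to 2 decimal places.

Sxx = Σx² − (Σx)²/n = 1991 − 1805 = 186
Sxy = Σxy − (Σx)(Σy)/n = 44210 − 39976 = 4234
b = Sxy/Sxx = 4234/186 = 22.763441
a = ȳ − b·x̄ = 420.8 − 22.763441·19 = -11.705376
ŷ(20) = a + b·20 = -11.705376 + 22.763441·20 = 443.563441

443.56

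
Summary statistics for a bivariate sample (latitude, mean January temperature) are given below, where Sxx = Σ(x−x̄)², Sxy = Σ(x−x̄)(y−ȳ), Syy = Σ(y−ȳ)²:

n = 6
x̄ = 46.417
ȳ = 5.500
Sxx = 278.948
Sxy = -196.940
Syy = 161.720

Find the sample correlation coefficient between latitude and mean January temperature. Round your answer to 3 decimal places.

-0.927

r = Sxy/√(Sxx·Syy) = -196.94/√(45111.47056) = -196.94/212.394610 = -0.927236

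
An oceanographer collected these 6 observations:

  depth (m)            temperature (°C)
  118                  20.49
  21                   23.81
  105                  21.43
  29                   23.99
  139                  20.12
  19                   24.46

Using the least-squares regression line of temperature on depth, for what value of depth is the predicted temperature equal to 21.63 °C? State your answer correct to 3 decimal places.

n = 6, Σx = 431, Σy = 134.3, Σxy = 9125.11, Σx² = 45913
Sxx = Σx² − (Σx)²/n = 45913 − 30960.166667 = 14952.833333
Sxy = Σxy − (Σx)(Σy)/n = 9125.11 − 9647.216667 = -522.106667
b = Sxy/Sxx = -522.106667/14952.833333 = -0.034917
a = ȳ − b·x̄ = 22.383333 − (-0.034917)·71.833333 = 24.891531
Set a + b·x = 21.63: x = (21.63 − 24.891531) / (-0.034917) = 93.408365

93.408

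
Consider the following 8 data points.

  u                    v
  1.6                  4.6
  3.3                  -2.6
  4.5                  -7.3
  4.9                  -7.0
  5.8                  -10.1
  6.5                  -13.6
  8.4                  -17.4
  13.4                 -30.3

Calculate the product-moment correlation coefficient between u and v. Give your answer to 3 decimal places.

-0.992

n = 8, Σx = 48.4, Σy = -83.7, Σxy = -767.53, Σx² = 383.72, Σy² = 1638.03
Sxx = Σx² − (Σx)²/n = 383.72 − 292.82 = 90.9
Sxy = Σxy − (Σx)(Σy)/n = -767.53 − (-506.385) = -261.145
Syy = Σy² − (Σy)²/n = 1638.03 − 875.71125 = 762.31875
r = Sxy/√(Sxx·Syy) = -261.145/√(69294.774375) = -261.145/263.239006 = -0.992045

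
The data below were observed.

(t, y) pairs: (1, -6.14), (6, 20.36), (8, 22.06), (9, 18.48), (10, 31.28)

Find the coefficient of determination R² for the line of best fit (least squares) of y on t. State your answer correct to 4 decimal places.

0.8802

n = 5, Σx = 34, Σy = 86.04, Σxy = 771.62, Σx² = 282, Σy² = 2258.8216
Sxx = Σx² − (Σx)²/n = 282 − 231.2 = 50.8
Sxy = Σxy − (Σx)(Σy)/n = 771.62 − 585.072 = 186.548
Syy = Σy² − (Σy)²/n = 2258.8216 − 1480.57632 = 778.24528
R² = Sxy²/(Sxx·Syy) = (186.548)²/(50.8·778.24528) = 0.880240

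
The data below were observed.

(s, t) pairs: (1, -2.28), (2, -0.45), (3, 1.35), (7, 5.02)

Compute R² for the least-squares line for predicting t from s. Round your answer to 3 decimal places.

0.968

n = 4, Σx = 13, Σy = 3.64, Σxy = 36.01, Σx² = 63, Σy² = 32.4238
Sxx = Σx² − (Σx)²/n = 63 − 42.25 = 20.75
Sxy = Σxy − (Σx)(Σy)/n = 36.01 − 11.83 = 24.18
Syy = Σy² − (Σy)²/n = 32.4238 − 3.3124 = 29.1114
R² = Sxy²/(Sxx·Syy) = (24.18)²/(20.75·29.1114) = 0.967902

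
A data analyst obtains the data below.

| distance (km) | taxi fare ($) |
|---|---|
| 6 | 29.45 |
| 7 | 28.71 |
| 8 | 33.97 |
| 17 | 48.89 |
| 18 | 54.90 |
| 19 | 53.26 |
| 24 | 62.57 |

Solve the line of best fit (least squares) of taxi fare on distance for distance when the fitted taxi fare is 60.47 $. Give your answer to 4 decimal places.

22.4486

n = 7, Σx = 99, Σy = 311.75, Σxy = 4982.38, Σx² = 1699
Sxx = Σx² − (Σx)²/n = 1699 − 1400.142857 = 298.857143
Sxy = Σxy − (Σx)(Σy)/n = 4982.38 − 4409.035714 = 573.344286
b = Sxy/Sxx = 573.344286/298.857143 = 1.918456
a = ȳ − b·x̄ = 44.535714 − 1.918456·14.142857 = 17.403265
Set a + b·x = 60.47: x = (60.47 − 17.403265) / 1.918456 = 22.448643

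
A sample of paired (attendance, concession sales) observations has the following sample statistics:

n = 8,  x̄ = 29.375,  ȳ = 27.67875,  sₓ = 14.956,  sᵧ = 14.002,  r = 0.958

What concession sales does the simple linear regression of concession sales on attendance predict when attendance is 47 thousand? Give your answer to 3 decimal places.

b = r · sᵧ/sₓ = 0.958 · 14.002/14.956 = 0.896892
a = ȳ − b·x̄ = 27.67875 − 0.896892·29.375 = 1.332549
ŷ(47) = a + b·47 = 1.332549 + 0.896892·47 = 43.486471

43.486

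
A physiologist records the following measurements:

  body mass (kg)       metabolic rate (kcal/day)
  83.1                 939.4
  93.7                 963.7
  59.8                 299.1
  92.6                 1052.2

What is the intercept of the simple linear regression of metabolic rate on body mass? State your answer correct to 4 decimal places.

n = 4, Σx = 329.2, Σy = 3254.4, Σxy = 283682.73, Σx² = 27836.1
Sxx = Σx² − (Σx)²/n = 27836.1 − 27093.16 = 742.94
Sxy = Σxy − (Σx)(Σy)/n = 283682.73 − 267837.12 = 15845.61
b = Sxy/Sxx = 15845.61/742.94 = 21.328250
a = ȳ − b·x̄ = 813.6 − 21.328250·82.3 = -941.714969

-941.7150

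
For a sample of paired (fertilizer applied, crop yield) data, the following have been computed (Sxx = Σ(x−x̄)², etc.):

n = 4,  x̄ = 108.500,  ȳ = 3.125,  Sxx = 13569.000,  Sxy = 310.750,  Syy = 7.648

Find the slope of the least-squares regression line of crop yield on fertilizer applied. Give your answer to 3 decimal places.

b = Sxy/Sxx = 310.75/13569 = 0.022901

0.023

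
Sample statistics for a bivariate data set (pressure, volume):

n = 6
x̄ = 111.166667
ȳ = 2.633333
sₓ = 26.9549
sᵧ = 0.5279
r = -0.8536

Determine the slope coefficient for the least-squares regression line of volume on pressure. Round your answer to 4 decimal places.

-0.0167

b = r · sᵧ/sₓ = -0.8536 · 0.5279/26.9549 = -0.016717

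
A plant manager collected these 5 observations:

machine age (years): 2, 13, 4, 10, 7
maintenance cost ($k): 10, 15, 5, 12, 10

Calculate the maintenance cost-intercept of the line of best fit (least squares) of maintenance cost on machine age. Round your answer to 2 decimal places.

n = 5, Σx = 36, Σy = 52, Σxy = 425, Σx² = 338
Sxx = Σx² − (Σx)²/n = 338 − 259.2 = 78.8
Sxy = Σxy − (Σx)(Σy)/n = 425 − 374.4 = 50.6
b = Sxy/Sxx = 50.6/78.8 = 0.642132
a = ȳ − b·x̄ = 10.4 − 0.642132·7.2 = 5.776650

5.78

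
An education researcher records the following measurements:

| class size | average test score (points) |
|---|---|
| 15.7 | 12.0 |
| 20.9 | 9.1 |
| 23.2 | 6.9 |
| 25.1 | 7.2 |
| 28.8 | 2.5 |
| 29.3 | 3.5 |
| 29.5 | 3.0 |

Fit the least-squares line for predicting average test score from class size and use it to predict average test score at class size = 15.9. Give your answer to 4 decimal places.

12.1915

n = 7, Σx = 172.5, Σy = 44.2, Σxy = 982.44, Σx² = 4409.73
Sxx = Σx² − (Σx)²/n = 4409.73 − 4250.892857 = 158.837143
Sxy = Σxy − (Σx)(Σy)/n = 982.44 − 1089.214286 = -106.774286
b = Sxy/Sxx = -106.774286/158.837143 = -0.672225
a = ȳ − b·x̄ = 6.314286 − (-0.672225)·24.642857 = 22.879828
ŷ(15.9) = a + b·15.9 = 22.879828 + (-0.672225)·15.9 = 12.191452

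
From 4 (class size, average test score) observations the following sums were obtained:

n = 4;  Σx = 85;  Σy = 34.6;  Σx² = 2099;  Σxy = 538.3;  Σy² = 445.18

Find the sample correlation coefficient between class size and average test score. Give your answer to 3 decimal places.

Sxx = Σx² − (Σx)²/n = 2099 − 1806.25 = 292.75
Sxy = Σxy − (Σx)(Σy)/n = 538.3 − 735.25 = -196.95
Syy = Σy² − (Σy)²/n = 445.18 − 299.29 = 145.89
r = Sxy/√(Sxx·Syy) = -196.95/√(42709.2975) = -196.95/206.662279 = -0.953004

-0.953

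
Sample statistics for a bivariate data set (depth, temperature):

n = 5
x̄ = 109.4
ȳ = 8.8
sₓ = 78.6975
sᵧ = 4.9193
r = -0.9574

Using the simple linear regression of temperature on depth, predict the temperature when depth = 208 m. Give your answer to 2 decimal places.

b = r · sᵧ/sₓ = -0.9574 · 4.9193/78.6975 = -0.059846
a = ȳ − b·x̄ = 8.8 − (-0.059846)·109.4 = 15.347162
ŷ(208) = a + b·208 = 15.347162 + (-0.059846)·208 = 2.899175

2.90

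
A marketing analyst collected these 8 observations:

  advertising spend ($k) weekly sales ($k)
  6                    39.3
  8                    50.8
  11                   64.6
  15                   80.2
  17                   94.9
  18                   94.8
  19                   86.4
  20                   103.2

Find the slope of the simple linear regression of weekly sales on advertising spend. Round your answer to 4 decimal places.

4.2391

n = 8, Σx = 114, Σy = 614.2, Σxy = 9581.1, Σx² = 1820
Sxx = Σx² − (Σx)²/n = 1820 − 1624.5 = 195.5
Sxy = Σxy − (Σx)(Σy)/n = 9581.1 − 8752.35 = 828.75
b = Sxy/Sxx = 828.75/195.5 = 4.239130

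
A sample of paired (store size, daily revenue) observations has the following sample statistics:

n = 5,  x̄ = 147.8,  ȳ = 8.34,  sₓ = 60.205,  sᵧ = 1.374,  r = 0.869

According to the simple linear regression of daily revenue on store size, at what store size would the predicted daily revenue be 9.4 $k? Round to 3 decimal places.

201.248

b = r · sᵧ/sₓ = 0.869 · 1.374/60.205 = 0.019832
a = ȳ − b·x̄ = 8.34 − 0.019832·147.8 = 5.408780
Set a + b·x = 9.4: x = (9.4 − 5.408780) / 0.019832 = 201.248056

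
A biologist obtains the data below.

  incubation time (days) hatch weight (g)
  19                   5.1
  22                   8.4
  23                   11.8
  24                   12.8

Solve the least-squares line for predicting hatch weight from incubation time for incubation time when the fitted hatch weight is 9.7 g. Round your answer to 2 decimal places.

n = 4, Σx = 88, Σy = 38.1, Σxy = 860.3, Σx² = 1950
Sxx = Σx² − (Σx)²/n = 1950 − 1936 = 14
Sxy = Σxy − (Σx)(Σy)/n = 860.3 − 838.2 = 22.1
b = Sxy/Sxx = 22.1/14 = 1.578571
a = ȳ − b·x̄ = 9.525 − 1.578571·22 = -25.203571
Set a + b·x = 9.7: x = (9.7 − (-25.203571)) / 1.578571 = 22.110860

22.11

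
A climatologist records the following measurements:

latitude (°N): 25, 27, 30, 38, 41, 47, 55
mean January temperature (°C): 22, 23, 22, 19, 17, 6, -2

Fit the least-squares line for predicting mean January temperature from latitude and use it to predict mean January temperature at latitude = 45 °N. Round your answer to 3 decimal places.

n = 7, Σx = 263, Σy = 107, Σxy = 3422, Σx² = 10613
Sxx = Σx² − (Σx)²/n = 10613 − 9881.285714 = 731.714286
Sxy = Σxy − (Σx)(Σy)/n = 3422 − 4020.142857 = -598.142857
b = Sxy/Sxx = -598.142857/731.714286 = -0.817454
a = ȳ − b·x̄ = 15.285714 − (-0.817454)·37.571429 = 45.998633
ŷ(45) = a + b·45 = 45.998633 + (-0.817454)·45 = 9.213198

9.213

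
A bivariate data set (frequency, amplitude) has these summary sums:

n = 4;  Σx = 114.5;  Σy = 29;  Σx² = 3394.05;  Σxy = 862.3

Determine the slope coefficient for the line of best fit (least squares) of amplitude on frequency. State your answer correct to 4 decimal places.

0.2762

Sxx = Σx² − (Σx)²/n = 3394.05 − 3277.5625 = 116.4875
Sxy = Σxy − (Σx)(Σy)/n = 862.3 − 830.125 = 32.175
b = Sxy/Sxx = 32.175/116.4875 = 0.276210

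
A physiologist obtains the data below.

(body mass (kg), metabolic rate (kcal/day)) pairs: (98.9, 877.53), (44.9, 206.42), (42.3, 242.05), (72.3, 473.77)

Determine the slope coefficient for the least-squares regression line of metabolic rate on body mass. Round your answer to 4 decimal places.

11.4480

n = 4, Σx = 258.4, Σy = 1799.77, Σxy = 140548.261, Σx² = 18813.8
Sxx = Σx² − (Σx)²/n = 18813.8 − 16692.64 = 2121.16
Sxy = Σxy − (Σx)(Σy)/n = 140548.261 − 116265.142 = 24283.119
b = Sxy/Sxx = 24283.119/2121.16 = 11.448037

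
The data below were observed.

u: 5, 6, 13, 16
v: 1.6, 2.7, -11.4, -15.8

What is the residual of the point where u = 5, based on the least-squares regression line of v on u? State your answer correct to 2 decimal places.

-1.27

n = 4, Σx = 40, Σy = -22.9, Σxy = -376.8, Σx² = 486
Sxx = Σx² − (Σx)²/n = 486 − 400 = 86
Sxy = Σxy − (Σx)(Σy)/n = -376.8 − (-229) = -147.8
b = Sxy/Sxx = -147.8/86 = -1.718605
a = ȳ − b·x̄ = -5.725 − (-1.718605)·10 = 11.461047
ŷ(5) = 11.461047 + (-1.718605)·5 = 2.868023
residual = y − ŷ = 1.6 − 2.868023 = -1.268023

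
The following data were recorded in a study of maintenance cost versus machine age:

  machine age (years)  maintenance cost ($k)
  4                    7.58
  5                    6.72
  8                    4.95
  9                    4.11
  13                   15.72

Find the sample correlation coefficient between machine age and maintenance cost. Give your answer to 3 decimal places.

n = 5, Σx = 39, Σy = 39.08, Σxy = 344.87, Σx² = 355, Σy² = 391.1278
Sxx = Σx² − (Σx)²/n = 355 − 304.2 = 50.8
Sxy = Σxy − (Σx)(Σy)/n = 344.87 − 304.824 = 40.046
Syy = Σy² − (Σy)²/n = 391.1278 − 305.44928 = 85.67852
r = Sxy/√(Sxx·Syy) = 40.046/√(4352.468816) = 40.046/65.973243 = 0.607004

0.607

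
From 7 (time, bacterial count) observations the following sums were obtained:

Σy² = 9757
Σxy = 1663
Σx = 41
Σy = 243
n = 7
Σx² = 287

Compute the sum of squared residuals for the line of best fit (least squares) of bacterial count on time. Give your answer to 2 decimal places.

Sxx = Σx² − (Σx)²/n = 287 − 240.142857 = 46.857143
Sxy = Σxy − (Σx)(Σy)/n = 1663 − 1423.285714 = 239.714286
Syy = Σy² − (Σy)²/n = 9757 − 8435.571429 = 1321.428571
b = Sxy/Sxx = 239.714286/46.857143 = 5.115854
SSE = Syy − b·Sxy = 1321.428571 − 5.115854·239.714286 = 95.085366

95.09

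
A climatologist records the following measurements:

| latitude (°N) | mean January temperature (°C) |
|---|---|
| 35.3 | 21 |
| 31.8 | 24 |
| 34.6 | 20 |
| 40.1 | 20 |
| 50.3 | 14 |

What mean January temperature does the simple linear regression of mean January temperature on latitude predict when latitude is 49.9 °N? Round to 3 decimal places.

14.340

n = 5, Σx = 192.1, Σy = 99, Σxy = 3702.7, Σx² = 7592.59
Sxx = Σx² − (Σx)²/n = 7592.59 − 7380.482 = 212.108
Sxy = Σxy − (Σx)(Σy)/n = 3702.7 − 3803.58 = -100.88
b = Sxy/Sxx = -100.88/212.108 = -0.475607
a = ȳ − b·x̄ = 19.8 − (-0.475607)·38.42 = 38.072812
ŷ(49.9) = a + b·49.9 = 38.072812 + (-0.475607)·49.9 = 14.340034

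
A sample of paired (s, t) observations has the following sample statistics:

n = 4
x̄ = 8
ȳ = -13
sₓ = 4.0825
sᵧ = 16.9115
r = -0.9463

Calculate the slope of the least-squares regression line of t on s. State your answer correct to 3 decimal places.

b = r · sᵧ/sₓ = -0.9463 · 16.9115/4.0825 = -3.919988

-3.920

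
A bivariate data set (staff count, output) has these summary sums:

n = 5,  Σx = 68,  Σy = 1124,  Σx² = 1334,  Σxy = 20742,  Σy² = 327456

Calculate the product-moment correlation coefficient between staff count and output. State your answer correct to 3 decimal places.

Sxx = Σx² − (Σx)²/n = 1334 − 924.8 = 409.2
Sxy = Σxy − (Σx)(Σy)/n = 20742 − 15286.4 = 5455.6
Syy = Σy² − (Σy)²/n = 327456 − 252675.2 = 74780.8
r = Sxy/√(Sxx·Syy) = 5455.6/√(30600303.36) = 5455.6/5531.754094 = 0.986233

0.986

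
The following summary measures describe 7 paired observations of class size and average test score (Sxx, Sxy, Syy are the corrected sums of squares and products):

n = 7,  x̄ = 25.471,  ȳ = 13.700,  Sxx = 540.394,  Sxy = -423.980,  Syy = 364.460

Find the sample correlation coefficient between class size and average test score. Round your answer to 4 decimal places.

r = Sxy/√(Sxx·Syy) = -423.98/√(196951.99724) = -423.98/443.792741 = -0.955356

-0.9554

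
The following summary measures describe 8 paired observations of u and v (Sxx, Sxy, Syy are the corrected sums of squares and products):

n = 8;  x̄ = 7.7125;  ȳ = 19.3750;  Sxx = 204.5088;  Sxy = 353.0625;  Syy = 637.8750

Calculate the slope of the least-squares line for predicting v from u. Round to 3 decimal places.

b = Sxy/Sxx = 353.0625/204.5088 = 1.726393

1.726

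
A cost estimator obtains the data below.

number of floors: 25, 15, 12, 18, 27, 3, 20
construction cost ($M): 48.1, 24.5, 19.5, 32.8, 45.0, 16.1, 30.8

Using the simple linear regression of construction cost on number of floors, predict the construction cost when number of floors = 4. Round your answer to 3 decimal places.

n = 7, Σx = 120, Σy = 216.8, Σxy = 4273.7, Σx² = 2456
Sxx = Σx² − (Σx)²/n = 2456 − 2057.142857 = 398.857143
Sxy = Σxy − (Σx)(Σy)/n = 4273.7 − 3716.571429 = 557.128571
b = Sxy/Sxx = 557.128571/398.857143 = 1.396812
a = ȳ − b·x̄ = 30.971429 − 1.396812·17.142857 = 7.026074
ŷ(4) = a + b·4 = 7.026074 + 1.396812·4 = 12.613324

12.613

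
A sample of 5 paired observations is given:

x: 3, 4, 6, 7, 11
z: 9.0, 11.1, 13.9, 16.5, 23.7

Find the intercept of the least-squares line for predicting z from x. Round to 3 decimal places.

3.501

n = 5, Σx = 31, Σy = 74.2, Σxy = 531, Σx² = 231
Sxx = Σx² − (Σx)²/n = 231 − 192.2 = 38.8
Sxy = Σxy − (Σx)(Σy)/n = 531 − 460.04 = 70.96
b = Sxy/Sxx = 70.96/38.8 = 1.828866
a = ȳ − b·x̄ = 14.84 − 1.828866·6.2 = 3.501031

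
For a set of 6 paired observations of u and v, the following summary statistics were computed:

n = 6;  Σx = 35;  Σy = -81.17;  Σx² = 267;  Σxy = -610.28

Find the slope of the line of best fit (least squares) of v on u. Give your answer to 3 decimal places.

Sxx = Σx² − (Σx)²/n = 267 − 204.166667 = 62.833333
Sxy = Σxy − (Σx)(Σy)/n = -610.28 − (-473.491667) = -136.788333
b = Sxy/Sxx = -136.788333/62.833333 = -2.177003

-2.177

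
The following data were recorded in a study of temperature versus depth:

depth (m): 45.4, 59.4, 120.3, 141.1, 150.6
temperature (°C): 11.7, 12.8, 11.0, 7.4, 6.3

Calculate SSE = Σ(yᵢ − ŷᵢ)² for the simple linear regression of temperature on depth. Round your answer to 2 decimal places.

7.35

n = 5, Σx = 516.8, Σy = 49.2, Σxy = 4607.72, Σx² = 62651.18, Σy² = 516.18
Sxx = Σx² − (Σx)²/n = 62651.18 − 53416.448 = 9234.732
Sxy = Σxy − (Σx)(Σy)/n = 4607.72 − 5085.312 = -477.592
Syy = Σy² − (Σy)²/n = 516.18 − 484.128 = 32.052
b = Sxy/Sxx = -477.592/9234.732 = -0.051717
SSE = Syy − b·Sxy = 32.052 − (-0.051717)·(-477.592) = 7.352407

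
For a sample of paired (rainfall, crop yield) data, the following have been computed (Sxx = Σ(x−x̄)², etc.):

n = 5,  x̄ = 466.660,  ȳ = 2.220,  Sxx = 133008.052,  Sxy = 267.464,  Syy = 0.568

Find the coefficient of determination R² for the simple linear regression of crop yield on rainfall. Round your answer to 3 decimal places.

0.947

R² = Sxy²/(Sxx·Syy) = (267.464)²/(133008.052·0.568) = 0.946901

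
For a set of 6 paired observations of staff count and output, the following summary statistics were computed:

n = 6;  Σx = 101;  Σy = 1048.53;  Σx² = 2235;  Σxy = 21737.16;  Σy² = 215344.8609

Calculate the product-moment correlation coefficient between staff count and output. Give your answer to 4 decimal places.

0.9862

Sxx = Σx² − (Σx)²/n = 2235 − 1700.166667 = 534.833333
Sxy = Σxy − (Σx)(Σy)/n = 21737.16 − 17650.255 = 4086.905
Syy = Σy² − (Σy)²/n = 215344.8609 − 183235.86015 = 32109.00075
r = Sxy/√(Sxx·Syy) = 4086.905/√(17172963.901125) = 4086.905/4144.027498 = 0.986216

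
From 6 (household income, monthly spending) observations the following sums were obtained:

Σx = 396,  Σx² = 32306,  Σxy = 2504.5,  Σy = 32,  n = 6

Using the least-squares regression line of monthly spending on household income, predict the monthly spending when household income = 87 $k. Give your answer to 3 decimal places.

Sxx = Σx² − (Σx)²/n = 32306 − 26136 = 6170
Sxy = Σxy − (Σx)(Σy)/n = 2504.5 − 2112 = 392.5
b = Sxy/Sxx = 392.5/6170 = 0.063614
a = ȳ − b·x̄ = 5.333333 − 0.063614·66 = 1.134792
ŷ(87) = a + b·87 = 1.134792 + 0.063614·87 = 6.669233

6.669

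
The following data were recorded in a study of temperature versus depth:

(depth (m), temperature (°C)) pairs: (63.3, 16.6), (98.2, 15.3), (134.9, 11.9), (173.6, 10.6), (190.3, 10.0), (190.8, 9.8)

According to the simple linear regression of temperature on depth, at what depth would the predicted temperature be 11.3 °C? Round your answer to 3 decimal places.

n = 6, Σx = 851.1, Σy = 74.2, Σxy = 9771.55, Σx² = 134603.83
Sxx = Σx² − (Σx)²/n = 134603.83 − 120728.535 = 13875.295
Sxy = Σxy − (Σx)(Σy)/n = 9771.55 − 10525.27 = -753.72
b = Sxy/Sxx = -753.72/13875.295 = -0.054321
a = ȳ − b·x̄ = 12.366667 − (-0.054321)·141.85 = 20.072102
Set a + b·x = 11.3: x = (11.3 − 20.072102) / (-0.054321) = 161.486357

161.486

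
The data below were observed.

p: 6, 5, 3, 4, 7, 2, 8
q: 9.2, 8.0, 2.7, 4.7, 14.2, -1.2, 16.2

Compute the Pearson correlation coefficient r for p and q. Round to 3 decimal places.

n = 7, Σx = 35, Σy = 53.8, Σxy = 348.7, Σx² = 203, Σy² = 643.54
Sxx = Σx² − (Σx)²/n = 203 − 175 = 28
Sxy = Σxy − (Σx)(Σy)/n = 348.7 − 269 = 79.7
Syy = Σy² − (Σy)²/n = 643.54 − 413.491429 = 230.048571
r = Sxy/√(Sxx·Syy) = 79.7/√(6441.36) = 79.7/80.258084 = 0.993046

0.993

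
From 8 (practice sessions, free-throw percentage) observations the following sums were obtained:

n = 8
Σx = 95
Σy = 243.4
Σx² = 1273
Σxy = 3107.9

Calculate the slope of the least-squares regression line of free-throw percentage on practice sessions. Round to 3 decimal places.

Sxx = Σx² − (Σx)²/n = 1273 − 1128.125 = 144.875
Sxy = Σxy − (Σx)(Σy)/n = 3107.9 − 2890.375 = 217.525
b = Sxy/Sxx = 217.525/144.875 = 1.501467

1.501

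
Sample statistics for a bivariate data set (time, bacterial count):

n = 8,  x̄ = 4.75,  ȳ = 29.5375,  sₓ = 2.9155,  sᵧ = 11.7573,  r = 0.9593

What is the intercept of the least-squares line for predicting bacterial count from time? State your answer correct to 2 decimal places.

11.16

b = r · sᵧ/sₓ = 0.9593 · 11.7573/2.9155 = 3.868557
a = ȳ − b·x̄ = 29.5375 − 3.868557·4.75 = 11.161854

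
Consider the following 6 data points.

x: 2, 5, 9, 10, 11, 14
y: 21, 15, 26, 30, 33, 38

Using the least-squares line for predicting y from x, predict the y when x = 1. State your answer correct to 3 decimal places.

n = 6, Σx = 51, Σy = 163, Σxy = 1546, Σx² = 527
Sxx = Σx² − (Σx)²/n = 527 − 433.5 = 93.5
Sxy = Σxy − (Σx)(Σy)/n = 1546 − 1385.5 = 160.5
b = Sxy/Sxx = 160.5/93.5 = 1.716578
a = ȳ − b·x̄ = 27.166667 − 1.716578·8.5 = 12.575758
ŷ(1) = a + b·1 = 12.575758 + 1.716578·1 = 14.292335

14.292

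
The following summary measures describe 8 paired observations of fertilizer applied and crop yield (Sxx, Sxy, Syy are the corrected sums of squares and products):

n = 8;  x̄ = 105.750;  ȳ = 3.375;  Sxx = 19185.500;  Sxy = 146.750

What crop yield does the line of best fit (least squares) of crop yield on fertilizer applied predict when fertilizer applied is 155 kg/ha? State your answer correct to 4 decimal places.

3.7517

b = Sxy/Sxx = 146.75/19185.5 = 0.007649
a = ȳ − b·x̄ = 3.375 − 0.007649·105.75 = 2.566118
ŷ(155) = a + b·155 = 2.566118 + 0.007649·155 = 3.751714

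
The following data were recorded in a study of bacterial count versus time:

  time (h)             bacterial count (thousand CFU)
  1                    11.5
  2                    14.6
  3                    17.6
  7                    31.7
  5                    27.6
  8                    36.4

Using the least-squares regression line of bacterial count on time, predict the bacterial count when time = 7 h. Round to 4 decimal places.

n = 6, Σx = 26, Σy = 139.4, Σxy = 744.6, Σx² = 152
Sxx = Σx² − (Σx)²/n = 152 − 112.666667 = 39.333333
Sxy = Σxy − (Σx)(Σy)/n = 744.6 − 604.066667 = 140.533333
b = Sxy/Sxx = 140.533333/39.333333 = 3.572881
a = ȳ − b·x̄ = 23.233333 − 3.572881·4.333333 = 7.750847
ŷ(7) = a + b·7 = 7.750847 + 3.572881·7 = 32.761017

32.7610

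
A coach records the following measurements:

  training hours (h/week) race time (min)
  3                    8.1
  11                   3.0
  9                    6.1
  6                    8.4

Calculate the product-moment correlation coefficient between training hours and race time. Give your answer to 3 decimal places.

-0.881

n = 4, Σx = 29, Σy = 25.6, Σxy = 162.6, Σx² = 247, Σy² = 182.38
Sxx = Σx² − (Σx)²/n = 247 − 210.25 = 36.75
Sxy = Σxy − (Σx)(Σy)/n = 162.6 − 185.6 = -23
Syy = Σy² − (Σy)²/n = 182.38 − 163.84 = 18.54
r = Sxy/√(Sxx·Syy) = -23/√(681.345) = -23/26.102586 = -0.881139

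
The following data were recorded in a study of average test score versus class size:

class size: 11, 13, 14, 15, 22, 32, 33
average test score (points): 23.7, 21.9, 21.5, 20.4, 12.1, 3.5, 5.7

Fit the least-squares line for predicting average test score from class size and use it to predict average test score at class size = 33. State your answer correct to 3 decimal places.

3.840

n = 7, Σx = 140, Σy = 108.8, Σxy = 1718.7, Σx² = 3308
Sxx = Σx² − (Σx)²/n = 3308 − 2800 = 508
Sxy = Σxy − (Σx)(Σy)/n = 1718.7 − 2176 = -457.3
b = Sxy/Sxx = -457.3/508 = -0.900197
a = ȳ − b·x̄ = 15.542857 − (-0.900197)·20 = 33.546794
ŷ(33) = a + b·33 = 33.546794 + (-0.900197)·33 = 3.840298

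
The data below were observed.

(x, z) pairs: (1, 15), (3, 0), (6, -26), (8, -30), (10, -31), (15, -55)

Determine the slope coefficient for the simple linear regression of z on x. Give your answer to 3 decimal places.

n = 6, Σx = 43, Σy = -127, Σxy = -1516, Σx² = 435
Sxx = Σx² − (Σx)²/n = 435 − 308.166667 = 126.833333
Sxy = Σxy − (Σx)(Σy)/n = -1516 − (-910.166667) = -605.833333
b = Sxy/Sxx = -605.833333/126.833333 = -4.776610

-4.777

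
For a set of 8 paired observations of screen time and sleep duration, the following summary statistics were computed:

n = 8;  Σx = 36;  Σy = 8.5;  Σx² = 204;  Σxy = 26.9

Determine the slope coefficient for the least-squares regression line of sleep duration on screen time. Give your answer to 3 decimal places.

Sxx = Σx² − (Σx)²/n = 204 − 162 = 42
Sxy = Σxy − (Σx)(Σy)/n = 26.9 − 38.25 = -11.35
b = Sxy/Sxx = -11.35/42 = -0.270238

-0.270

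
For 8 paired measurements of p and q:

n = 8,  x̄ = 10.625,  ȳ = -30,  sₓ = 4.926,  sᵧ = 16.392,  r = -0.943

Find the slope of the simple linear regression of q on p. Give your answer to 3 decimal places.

-3.138

b = r · sᵧ/sₓ = -0.943 · 16.392/4.926 = -3.137973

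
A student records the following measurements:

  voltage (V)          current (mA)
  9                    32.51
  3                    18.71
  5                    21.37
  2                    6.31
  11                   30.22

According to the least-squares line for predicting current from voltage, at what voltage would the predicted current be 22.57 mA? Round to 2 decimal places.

6.31

n = 5, Σx = 30, Σy = 109.12, Σxy = 800.61, Σx² = 240
Sxx = Σx² − (Σx)²/n = 240 − 180 = 60
Sxy = Σxy − (Σx)(Σy)/n = 800.61 − 654.72 = 145.89
b = Sxy/Sxx = 145.89/60 = 2.4315
a = ȳ − b·x̄ = 21.824 − 2.4315·6 = 7.235
Set a + b·x = 22.57: x = (22.57 − 7.235) / 2.4315 = 6.306806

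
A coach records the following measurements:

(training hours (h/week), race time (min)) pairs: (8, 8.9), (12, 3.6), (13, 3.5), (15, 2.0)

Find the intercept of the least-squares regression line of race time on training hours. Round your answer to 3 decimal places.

16.546

n = 4, Σx = 48, Σy = 18, Σxy = 189.9, Σx² = 602
Sxx = Σx² − (Σx)²/n = 602 − 576 = 26
Sxy = Σxy − (Σx)(Σy)/n = 189.9 − 216 = -26.1
b = Sxy/Sxx = -26.1/26 = -1.003846
a = ȳ − b·x̄ = 4.5 − (-1.003846)·12 = 16.546154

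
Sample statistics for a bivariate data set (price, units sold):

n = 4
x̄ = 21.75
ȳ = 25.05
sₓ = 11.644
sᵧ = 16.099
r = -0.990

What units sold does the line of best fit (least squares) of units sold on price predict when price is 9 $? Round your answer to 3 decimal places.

42.502

b = r · sᵧ/sₓ = -0.99 · 16.099/11.644 = -1.368774
a = ȳ − b·x̄ = 25.05 − (-1.368774)·21.75 = 54.820845
ŷ(9) = a + b·9 = 54.820845 + (-1.368774)·9 = 42.501875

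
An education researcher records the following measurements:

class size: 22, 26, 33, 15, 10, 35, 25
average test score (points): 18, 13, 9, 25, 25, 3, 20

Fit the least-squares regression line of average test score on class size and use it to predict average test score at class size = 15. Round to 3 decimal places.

23.629

n = 7, Σx = 166, Σy = 113, Σxy = 2261, Σx² = 4424
Sxx = Σx² − (Σx)²/n = 4424 − 3936.571429 = 487.428571
Sxy = Σxy − (Σx)(Σy)/n = 2261 − 2679.714286 = -418.714286
b = Sxy/Sxx = -418.714286/487.428571 = -0.859027
a = ȳ − b·x̄ = 16.142857 − (-0.859027)·23.714286 = 36.514068
ŷ(15) = a + b·15 = 36.514068 + (-0.859027)·15 = 23.628664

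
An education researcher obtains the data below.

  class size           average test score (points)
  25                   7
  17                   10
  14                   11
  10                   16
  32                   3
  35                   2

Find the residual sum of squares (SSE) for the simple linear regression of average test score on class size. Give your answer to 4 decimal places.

n = 6, Σx = 133, Σy = 49, Σxy = 825, Σx² = 3459, Σy² = 539
Sxx = Σx² − (Σx)²/n = 3459 − 2948.166667 = 510.833333
Sxy = Σxy − (Σx)(Σy)/n = 825 − 1086.166667 = -261.166667
Syy = Σy² − (Σy)²/n = 539 − 400.166667 = 138.833333
b = Sxy/Sxx = -261.166667/510.833333 = -0.511256
SSE = Syy − b·Sxy = 138.833333 − (-0.511256)·(-261.166667) = 5.310277

5.3103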